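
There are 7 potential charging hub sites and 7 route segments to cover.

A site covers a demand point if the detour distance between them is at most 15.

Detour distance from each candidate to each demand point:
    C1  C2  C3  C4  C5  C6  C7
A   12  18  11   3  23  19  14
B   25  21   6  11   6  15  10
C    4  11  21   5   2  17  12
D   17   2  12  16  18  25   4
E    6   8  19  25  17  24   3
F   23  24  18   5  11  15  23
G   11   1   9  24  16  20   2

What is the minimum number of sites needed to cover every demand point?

Coverage sets (demand points within 15 of each site):
  A: {C1, C3, C4, C7}
  B: {C3, C4, C5, C6, C7}
  C: {C1, C2, C4, C5, C7}
  D: {C2, C3, C7}
  E: {C1, C2, C7}
  F: {C4, C5, C6}
  G: {C1, C2, C3, C7}
No single site covers all 7 demand points.
But {B, C} covers everything, so the minimum is 2.

2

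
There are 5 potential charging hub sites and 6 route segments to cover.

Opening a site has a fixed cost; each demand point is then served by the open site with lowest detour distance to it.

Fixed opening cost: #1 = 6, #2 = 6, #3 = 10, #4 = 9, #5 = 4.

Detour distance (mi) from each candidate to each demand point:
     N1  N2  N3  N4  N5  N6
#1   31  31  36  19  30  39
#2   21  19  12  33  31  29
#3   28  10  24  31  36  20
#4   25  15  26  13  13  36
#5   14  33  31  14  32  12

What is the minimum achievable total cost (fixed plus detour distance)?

98

Open {#2, #4, #5}: assign each demand point to its cheapest open site.
  N1→#5 14, N2→#4 15, N3→#2 12, N4→#4 13, N5→#4 13, N6→#5 12
  detour distance 79, fixed 19 → total 98.
Compare {#2, #3, #4, #5}: detour distance 74 + fixed 29 = 103.
Compare {#1, #2, #4, #5}: detour distance 79 + fixed 25 = 104.
Compare {#4, #5}: detour distance 93 + fixed 13 = 106.
All other subsets cost ≥ 103. Minimum total cost: 98.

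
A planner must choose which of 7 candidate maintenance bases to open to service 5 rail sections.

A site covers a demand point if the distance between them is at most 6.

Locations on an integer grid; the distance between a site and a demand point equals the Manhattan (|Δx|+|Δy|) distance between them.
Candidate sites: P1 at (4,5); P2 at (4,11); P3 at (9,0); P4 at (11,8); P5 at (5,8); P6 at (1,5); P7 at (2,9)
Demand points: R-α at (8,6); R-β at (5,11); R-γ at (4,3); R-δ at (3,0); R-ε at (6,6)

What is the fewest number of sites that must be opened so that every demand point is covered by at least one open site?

Coverage sets (demand points within 6 of each site):
  P1: {R-α, R-γ, R-δ, R-ε}
  P2: {R-β}
  P3: {R-δ}
  P4: {R-α}
  P5: {R-α, R-β, R-γ, R-ε}
  P6: {R-γ, R-ε}
  P7: {R-β}
No single site covers all 5 demand points.
But {P1, P2} covers everything, so the minimum is 2.

2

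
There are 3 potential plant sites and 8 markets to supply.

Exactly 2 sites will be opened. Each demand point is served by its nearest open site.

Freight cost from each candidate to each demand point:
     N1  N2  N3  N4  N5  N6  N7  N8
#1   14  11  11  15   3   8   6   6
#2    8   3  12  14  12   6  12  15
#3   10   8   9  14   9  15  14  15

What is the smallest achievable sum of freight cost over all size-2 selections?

57

Open {#1, #2}.
  N1→#2 8, N2→#2 3, N3→#1 11, N4→#2 14, N5→#1 3, N6→#2 6, N7→#1 6, N8→#1 6  ⇒ total 57.
Compare {#1, #3}: total 64.
Compare {#2, #3}: total 76.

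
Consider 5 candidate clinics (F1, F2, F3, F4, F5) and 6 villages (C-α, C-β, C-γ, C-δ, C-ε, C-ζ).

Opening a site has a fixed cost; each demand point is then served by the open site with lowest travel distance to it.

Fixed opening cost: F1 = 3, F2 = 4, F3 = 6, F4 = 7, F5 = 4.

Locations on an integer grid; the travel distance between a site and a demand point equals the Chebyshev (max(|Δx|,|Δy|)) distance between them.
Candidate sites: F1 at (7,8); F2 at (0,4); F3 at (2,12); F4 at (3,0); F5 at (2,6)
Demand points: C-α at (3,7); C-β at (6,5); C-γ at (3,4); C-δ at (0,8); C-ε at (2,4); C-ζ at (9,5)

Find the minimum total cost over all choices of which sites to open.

20

Open {F1, F5}: assign each demand point to its cheapest open site.
  C-α→F5 1, C-β→F1 3, C-γ→F5 2, C-δ→F5 2, C-ε→F5 2, C-ζ→F1 3
  travel distance 13, fixed 7 → total 20.
Compare {F5}: travel distance 18 + fixed 4 = 22.
Compare {F1, F2, F5}: travel distance 13 + fixed 11 = 24.
Compare {F1, F2}: travel distance 18 + fixed 7 = 25.
All other subsets cost ≥ 22. Minimum total cost: 20.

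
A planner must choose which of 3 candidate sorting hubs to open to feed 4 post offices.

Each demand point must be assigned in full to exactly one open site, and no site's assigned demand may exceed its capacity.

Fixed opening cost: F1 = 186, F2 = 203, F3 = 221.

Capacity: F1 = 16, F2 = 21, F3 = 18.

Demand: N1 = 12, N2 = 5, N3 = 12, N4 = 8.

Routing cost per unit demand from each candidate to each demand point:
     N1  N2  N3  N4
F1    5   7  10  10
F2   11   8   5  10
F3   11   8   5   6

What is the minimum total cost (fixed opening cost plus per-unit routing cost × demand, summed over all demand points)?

736

Open {F2, F3}; cheapest assignment that respects the capacities:
  F2 (cap 21, load 20): N1, N4 — cost 12×11 + 8×10 = 212
  F3 (cap 18, load 17): N2, N3 — cost 5×8 + 12×5 = 100
  Shipping 312, fixed 424 → total 736.
  Any other capacity-feasible assignment to {F2, F3} ships for at least 312.
Compare {F1, F2, F3}: its best feasible assignment gives total 818.
Every other set of open sites that can feasibly serve all demand totals ≥ 818 even under its best assignment. Minimum: 736.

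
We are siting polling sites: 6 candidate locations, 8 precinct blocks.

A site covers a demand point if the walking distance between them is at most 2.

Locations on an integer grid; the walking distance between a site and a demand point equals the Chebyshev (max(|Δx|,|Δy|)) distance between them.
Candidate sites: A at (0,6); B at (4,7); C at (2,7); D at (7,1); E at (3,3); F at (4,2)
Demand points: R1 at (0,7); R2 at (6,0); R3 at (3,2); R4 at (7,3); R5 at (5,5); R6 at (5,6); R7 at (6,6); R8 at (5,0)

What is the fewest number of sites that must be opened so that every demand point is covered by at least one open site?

4

Coverage sets (demand points within 2 of each site):
  A: {R1}
  B: {R5, R6, R7}
  C: {R1}
  D: {R2, R4, R8}
  E: {R3, R5}
  F: {R2, R3, R8}
No 3 sites suffice: every size-3 union leaves at least one demand point uncovered.
But {A, B, D, E} covers everything, so the minimum is 4.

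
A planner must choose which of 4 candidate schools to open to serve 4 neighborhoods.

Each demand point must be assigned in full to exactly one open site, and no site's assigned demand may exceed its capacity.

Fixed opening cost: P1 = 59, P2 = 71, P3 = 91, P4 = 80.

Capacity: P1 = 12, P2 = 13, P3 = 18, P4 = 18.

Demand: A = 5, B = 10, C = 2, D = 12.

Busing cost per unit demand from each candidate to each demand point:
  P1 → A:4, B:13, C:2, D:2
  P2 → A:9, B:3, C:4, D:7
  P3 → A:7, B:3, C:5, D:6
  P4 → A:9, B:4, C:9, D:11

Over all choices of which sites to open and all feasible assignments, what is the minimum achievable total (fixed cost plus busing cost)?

249

Open {P1, P3}; cheapest assignment that respects the capacities:
  P1 (cap 12, load 12): D — cost 12×2 = 24
  P3 (cap 18, load 17): A, B, C — cost 5×7 + 10×3 + 2×5 = 75
  Shipping 99, fixed 150 → total 249.
  Any other capacity-feasible assignment to {P1, P3} ships for at least 99.
Compare {P1, P4}: its best feasible assignment gives total 266.
Compare {P2, P3}: its best feasible assignment gives total 307.
Every other set of open sites that can feasibly serve all demand totals ≥ 266 even under its best assignment. Minimum: 249.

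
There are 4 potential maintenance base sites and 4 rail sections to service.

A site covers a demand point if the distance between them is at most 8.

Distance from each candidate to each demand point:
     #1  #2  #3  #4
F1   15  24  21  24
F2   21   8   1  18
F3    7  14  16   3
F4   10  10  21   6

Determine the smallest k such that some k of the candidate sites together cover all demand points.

Coverage sets (demand points within 8 of each site):
  F1: {}
  F2: {#2, #3}
  F3: {#1, #4}
  F4: {#4}
No single site covers all 4 demand points.
But {F2, F3} covers everything, so the minimum is 2.

2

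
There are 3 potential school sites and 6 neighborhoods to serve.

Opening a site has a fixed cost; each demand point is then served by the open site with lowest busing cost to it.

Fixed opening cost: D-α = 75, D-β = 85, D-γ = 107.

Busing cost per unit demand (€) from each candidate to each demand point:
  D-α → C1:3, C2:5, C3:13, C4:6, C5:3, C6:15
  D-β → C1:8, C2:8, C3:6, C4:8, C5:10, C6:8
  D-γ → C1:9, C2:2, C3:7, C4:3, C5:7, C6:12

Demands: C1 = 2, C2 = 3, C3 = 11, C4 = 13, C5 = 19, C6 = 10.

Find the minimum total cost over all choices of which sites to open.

Open {D-α, D-β}: assign each demand point to its cheapest open site.
  C1→D-α 2×3=6, C2→D-α 3×5=15, C3→D-β 11×6=66, C4→D-α 13×6=78, C5→D-α 19×3=57, C6→D-β 10×8=80
  busing cost 302, fixed 160 → total 462.
Compare {D-α, D-γ}: busing cost 305 + fixed 182 = 487.
Compare {D-γ}: busing cost 393 + fixed 107 = 500.
Compare {D-α, D-β, D-γ}: busing cost 254 + fixed 267 = 521.
All other subsets cost ≥ 487. Minimum total cost: 462.

462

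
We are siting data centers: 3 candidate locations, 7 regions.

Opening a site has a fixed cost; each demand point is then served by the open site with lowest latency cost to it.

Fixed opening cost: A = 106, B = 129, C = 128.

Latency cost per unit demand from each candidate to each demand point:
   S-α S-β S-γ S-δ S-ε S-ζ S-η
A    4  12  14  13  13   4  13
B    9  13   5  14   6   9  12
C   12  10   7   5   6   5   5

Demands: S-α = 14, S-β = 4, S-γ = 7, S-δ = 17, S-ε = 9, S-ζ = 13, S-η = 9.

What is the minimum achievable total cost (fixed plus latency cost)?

615

Open {A, C}: assign each demand point to its cheapest open site.
  S-α→A 14×4=56, S-β→C 4×10=40, S-γ→C 7×7=49, S-δ→C 17×5=85, S-ε→C 9×6=54, S-ζ→A 13×4=52, S-η→C 9×5=45
  latency cost 381, fixed 234 → total 615.
Compare {C}: latency cost 506 + fixed 128 = 634.
Compare {B, C}: latency cost 450 + fixed 257 = 707.
Compare {A, B, C}: latency cost 367 + fixed 363 = 730.
All other subsets cost ≥ 634. Minimum total cost: 615.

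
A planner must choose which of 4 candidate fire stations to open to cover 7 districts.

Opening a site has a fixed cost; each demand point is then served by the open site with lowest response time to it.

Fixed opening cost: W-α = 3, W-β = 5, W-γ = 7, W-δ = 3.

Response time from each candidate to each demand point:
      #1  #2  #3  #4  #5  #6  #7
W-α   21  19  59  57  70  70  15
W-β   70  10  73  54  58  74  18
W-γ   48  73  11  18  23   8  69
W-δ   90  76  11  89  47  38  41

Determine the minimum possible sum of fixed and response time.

121

Open {W-α, W-β, W-γ}: assign each demand point to its cheapest open site.
  #1→W-α 21, #2→W-β 10, #3→W-γ 11, #4→W-γ 18, #5→W-γ 23, #6→W-γ 8, #7→W-α 15
  response time 106, fixed 15 → total 121.
Compare {W-α, W-β, W-γ, W-δ}: response time 106 + fixed 18 = 124.
Compare {W-α, W-γ}: response time 115 + fixed 10 = 125.
Compare {W-α, W-γ, W-δ}: response time 115 + fixed 13 = 128.
All other subsets cost ≥ 124. Minimum total cost: 121.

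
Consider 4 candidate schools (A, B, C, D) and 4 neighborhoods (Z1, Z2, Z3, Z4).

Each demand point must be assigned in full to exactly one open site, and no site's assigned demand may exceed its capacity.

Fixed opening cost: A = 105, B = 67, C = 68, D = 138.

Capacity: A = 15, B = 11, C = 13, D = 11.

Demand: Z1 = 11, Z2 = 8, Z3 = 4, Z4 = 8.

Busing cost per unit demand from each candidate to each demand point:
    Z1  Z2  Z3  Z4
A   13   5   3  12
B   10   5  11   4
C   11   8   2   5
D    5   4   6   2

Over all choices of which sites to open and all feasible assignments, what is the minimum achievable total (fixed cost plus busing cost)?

Open {B, C, D}; cheapest assignment that respects the capacities:
  B (cap 11, load 8): Z2 — cost 8×5 = 40
  C (cap 13, load 12): Z3, Z4 — cost 4×2 + 8×5 = 48
  D (cap 11, load 11): Z1 — cost 11×5 = 55
  Shipping 143, fixed 273 → total 416.
  Any other capacity-feasible assignment to {B, C, D} ships for at least 143.
Compare {A, B, C}: its best feasible assignment gives total 438.
Compare {A, B, D}: its best feasible assignment gives total 449.
Every other set of open sites that can feasibly serve all demand totals ≥ 438 even under its best assignment. Minimum: 416.

416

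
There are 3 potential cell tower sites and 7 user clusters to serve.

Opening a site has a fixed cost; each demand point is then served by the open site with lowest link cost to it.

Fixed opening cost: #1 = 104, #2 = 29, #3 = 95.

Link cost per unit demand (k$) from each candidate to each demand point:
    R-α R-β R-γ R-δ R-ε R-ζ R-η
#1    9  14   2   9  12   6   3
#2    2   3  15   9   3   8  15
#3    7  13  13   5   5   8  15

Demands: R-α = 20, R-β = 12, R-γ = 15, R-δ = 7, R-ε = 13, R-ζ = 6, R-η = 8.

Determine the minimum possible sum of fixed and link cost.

401

Open {#1, #2}: assign each demand point to its cheapest open site.
  R-α→#2 20×2=40, R-β→#2 12×3=36, R-γ→#1 15×2=30, R-δ→#1 7×9=63, R-ε→#2 13×3=39, R-ζ→#1 6×6=36, R-η→#1 8×3=24
  link cost 268, fixed 133 → total 401.
Compare {#1, #2, #3}: link cost 240 + fixed 228 = 468.
Compare {#2}: link cost 571 + fixed 29 = 600.
Compare {#2, #3}: link cost 513 + fixed 124 = 637.
All other subsets cost ≥ 468. Minimum total cost: 401.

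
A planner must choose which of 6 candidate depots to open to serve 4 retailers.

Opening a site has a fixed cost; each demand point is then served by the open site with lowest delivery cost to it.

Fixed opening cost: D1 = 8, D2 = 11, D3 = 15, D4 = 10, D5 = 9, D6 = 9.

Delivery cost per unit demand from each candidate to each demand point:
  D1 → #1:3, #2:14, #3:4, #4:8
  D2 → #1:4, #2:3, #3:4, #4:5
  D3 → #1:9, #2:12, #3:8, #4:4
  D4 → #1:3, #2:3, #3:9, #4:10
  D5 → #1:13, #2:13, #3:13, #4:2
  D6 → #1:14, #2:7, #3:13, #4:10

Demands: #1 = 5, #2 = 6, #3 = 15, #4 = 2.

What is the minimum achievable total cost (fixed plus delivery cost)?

Open {D2}: assign each demand point to its cheapest open site.
  #1→D2 5×4=20, #2→D2 6×3=18, #3→D2 15×4=60, #4→D2 2×5=10
  delivery cost 108, fixed 11 → total 119.
Compare {D1, D2}: delivery cost 103 + fixed 19 = 122.
Compare {D2, D5}: delivery cost 102 + fixed 20 = 122.
Compare {D2, D4}: delivery cost 103 + fixed 21 = 124.
All other subsets cost ≥ 122. Minimum total cost: 119.

119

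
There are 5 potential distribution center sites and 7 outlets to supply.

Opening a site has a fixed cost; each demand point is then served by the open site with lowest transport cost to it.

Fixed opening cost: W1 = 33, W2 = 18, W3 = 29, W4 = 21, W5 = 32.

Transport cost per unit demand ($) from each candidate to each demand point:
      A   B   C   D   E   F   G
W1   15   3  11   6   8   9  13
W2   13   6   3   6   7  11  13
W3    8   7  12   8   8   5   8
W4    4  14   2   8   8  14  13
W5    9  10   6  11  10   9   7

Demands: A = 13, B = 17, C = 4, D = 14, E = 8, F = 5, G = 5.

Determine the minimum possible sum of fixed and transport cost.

Open {W1, W3, W4}: assign each demand point to its cheapest open site.
  A→W4 13×4=52, B→W1 17×3=51, C→W4 4×2=8, D→W1 14×6=84, E→W1 8×8=64, F→W3 5×5=25, G→W3 5×8=40
  transport cost 324, fixed 83 → total 407.
Compare {W1, W2, W3, W4}: transport cost 316 + fixed 101 = 417.
Compare {W1, W4}: transport cost 369 + fixed 54 = 423.
Compare {W1, W4, W5}: transport cost 339 + fixed 86 = 425.
All other subsets cost ≥ 417. Minimum total cost: 407.

407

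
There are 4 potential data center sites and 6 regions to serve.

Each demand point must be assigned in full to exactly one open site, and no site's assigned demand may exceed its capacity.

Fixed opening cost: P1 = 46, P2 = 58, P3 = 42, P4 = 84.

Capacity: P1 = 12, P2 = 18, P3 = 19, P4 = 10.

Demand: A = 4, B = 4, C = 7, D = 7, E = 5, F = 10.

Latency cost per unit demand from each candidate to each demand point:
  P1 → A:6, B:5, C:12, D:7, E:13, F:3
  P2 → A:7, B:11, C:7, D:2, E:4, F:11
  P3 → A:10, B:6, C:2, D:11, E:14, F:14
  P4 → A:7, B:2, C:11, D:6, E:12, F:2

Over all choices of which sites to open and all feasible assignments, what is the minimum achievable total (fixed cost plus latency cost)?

Open {P1, P2, P3}; cheapest assignment that respects the capacities:
  P1 (cap 12, load 10): F — cost 10×3 = 30
  P2 (cap 18, load 16): A, D, E — cost 4×7 + 7×2 + 5×4 = 62
  P3 (cap 19, load 11): B, C — cost 4×6 + 7×2 = 38
  Shipping 130, fixed 146 → total 276.
  Any other capacity-feasible assignment to {P1, P2, P3} ships for at least 130.
Compare {P2, P3, P4}: its best feasible assignment gives total 304.
Compare {P1, P2, P3, P4}: its best feasible assignment gives total 342.
Every other set of open sites that can feasibly serve all demand totals ≥ 304 even under its best assignment. Minimum: 276.

276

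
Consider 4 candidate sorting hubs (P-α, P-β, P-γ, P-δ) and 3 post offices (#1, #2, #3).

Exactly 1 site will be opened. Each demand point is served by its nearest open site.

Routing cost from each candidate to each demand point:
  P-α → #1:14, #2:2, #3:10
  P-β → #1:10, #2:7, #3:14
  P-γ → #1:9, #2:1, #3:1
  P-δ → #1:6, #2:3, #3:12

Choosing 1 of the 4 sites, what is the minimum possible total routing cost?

11

Open {P-γ}.
  #1→P-γ 9, #2→P-γ 1, #3→P-γ 1  ⇒ total 11.
Compare {P-δ}: total 21.
Compare {P-α}: total 26.
No size-1 selection does better; minimum is 11.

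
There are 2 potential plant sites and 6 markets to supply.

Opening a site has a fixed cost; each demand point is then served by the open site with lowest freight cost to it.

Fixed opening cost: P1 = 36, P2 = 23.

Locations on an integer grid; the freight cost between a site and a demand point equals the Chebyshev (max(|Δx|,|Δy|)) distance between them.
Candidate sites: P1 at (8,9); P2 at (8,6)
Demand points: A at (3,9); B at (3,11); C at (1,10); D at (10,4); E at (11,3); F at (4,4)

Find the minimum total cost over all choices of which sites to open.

Open {P2}: assign each demand point to its cheapest open site.
  A→P2 5, B→P2 5, C→P2 7, D→P2 2, E→P2 3, F→P2 4
  freight cost 26, fixed 23 → total 49.
Compare {P1}: freight cost 33 + fixed 36 = 69.
Compare {P1, P2}: freight cost 26 + fixed 59 = 85.

49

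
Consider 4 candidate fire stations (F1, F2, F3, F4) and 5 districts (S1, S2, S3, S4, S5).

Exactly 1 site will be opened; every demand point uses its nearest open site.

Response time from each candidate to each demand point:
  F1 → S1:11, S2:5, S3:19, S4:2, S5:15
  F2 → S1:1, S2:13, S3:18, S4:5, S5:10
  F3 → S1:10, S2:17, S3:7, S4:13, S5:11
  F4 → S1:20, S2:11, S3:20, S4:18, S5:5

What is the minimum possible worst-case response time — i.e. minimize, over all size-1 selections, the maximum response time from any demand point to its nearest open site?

Open {F3}.
  Farthest demand point is S2 at response time 17 (to F3); all others are ≤ 17.
With {F2} the worst case is 18.
With {F1} the worst case is 19.
No size-1 selection achieves below 17.

17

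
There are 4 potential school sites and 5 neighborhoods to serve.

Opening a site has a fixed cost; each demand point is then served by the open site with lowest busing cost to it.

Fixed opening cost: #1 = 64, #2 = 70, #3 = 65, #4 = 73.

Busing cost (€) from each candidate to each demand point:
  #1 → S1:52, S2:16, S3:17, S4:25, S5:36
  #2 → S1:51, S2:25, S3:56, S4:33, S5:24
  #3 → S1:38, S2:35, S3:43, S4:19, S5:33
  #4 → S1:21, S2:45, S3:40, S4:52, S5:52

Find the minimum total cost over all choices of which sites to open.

Open {#1}: assign each demand point to its cheapest open site.
  S1→#1 52, S2→#1 16, S3→#1 17, S4→#1 25, S5→#1 36
  busing cost 146, fixed 64 → total 210.
Compare {#3}: busing cost 168 + fixed 65 = 233.
Compare {#1, #3}: busing cost 123 + fixed 129 = 252.
Compare {#1, #4}: busing cost 115 + fixed 137 = 252.
All other subsets cost ≥ 233. Minimum total cost: 210.

210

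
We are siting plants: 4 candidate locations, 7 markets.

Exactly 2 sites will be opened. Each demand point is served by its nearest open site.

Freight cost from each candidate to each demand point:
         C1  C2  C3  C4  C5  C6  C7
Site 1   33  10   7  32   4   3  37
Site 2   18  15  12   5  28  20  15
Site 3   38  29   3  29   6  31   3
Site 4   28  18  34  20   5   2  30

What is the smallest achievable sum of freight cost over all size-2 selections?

Open {Site 1, Site 2}.
  C1→Site 2 18, C2→Site 1 10, C3→Site 1 7, C4→Site 2 5, C5→Site 1 4, C6→Site 1 3, C7→Site 2 15  ⇒ total 62.
Compare {Site 2, Site 3}: total 70.
Compare {Site 2, Site 4}: total 72.
No size-2 selection does better; minimum is 62.

62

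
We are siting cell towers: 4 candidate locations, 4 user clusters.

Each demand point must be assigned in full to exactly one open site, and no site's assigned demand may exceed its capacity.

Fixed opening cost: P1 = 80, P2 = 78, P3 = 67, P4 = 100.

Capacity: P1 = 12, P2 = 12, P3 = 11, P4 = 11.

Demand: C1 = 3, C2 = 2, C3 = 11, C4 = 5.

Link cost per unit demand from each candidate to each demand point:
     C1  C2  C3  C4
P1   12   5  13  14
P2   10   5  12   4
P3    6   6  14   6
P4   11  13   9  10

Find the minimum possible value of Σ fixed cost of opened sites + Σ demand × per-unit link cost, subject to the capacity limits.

Open {P3, P4}; cheapest assignment that respects the capacities:
  P3 (cap 11, load 10): C1, C2, C4 — cost 3×6 + 2×6 + 5×6 = 60
  P4 (cap 11, load 11): C3 — cost 11×9 = 99
  Shipping 159, fixed 167 → total 326.
  Any other capacity-feasible assignment to {P3, P4} ships for at least 159.
Compare {P2, P3}: its best feasible assignment gives total 337.
Compare {P2, P4}: its best feasible assignment gives total 337.
Every other set of open sites that can feasibly serve all demand totals ≥ 337 even under its best assignment. Minimum: 326.

326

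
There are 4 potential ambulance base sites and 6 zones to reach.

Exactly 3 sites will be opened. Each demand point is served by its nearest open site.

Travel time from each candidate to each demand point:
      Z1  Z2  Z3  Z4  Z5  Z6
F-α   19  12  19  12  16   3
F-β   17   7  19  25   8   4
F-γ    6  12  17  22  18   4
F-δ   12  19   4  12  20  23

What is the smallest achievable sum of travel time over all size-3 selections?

41

Open {F-β, F-γ, F-δ}.
  Z1→F-γ 6, Z2→F-β 7, Z3→F-δ 4, Z4→F-δ 12, Z5→F-β 8, Z6→F-β 4  ⇒ total 41.
Compare {F-α, F-β, F-δ}: total 46.
Compare {F-α, F-β, F-γ}: total 53.
No size-3 selection does better; minimum is 41.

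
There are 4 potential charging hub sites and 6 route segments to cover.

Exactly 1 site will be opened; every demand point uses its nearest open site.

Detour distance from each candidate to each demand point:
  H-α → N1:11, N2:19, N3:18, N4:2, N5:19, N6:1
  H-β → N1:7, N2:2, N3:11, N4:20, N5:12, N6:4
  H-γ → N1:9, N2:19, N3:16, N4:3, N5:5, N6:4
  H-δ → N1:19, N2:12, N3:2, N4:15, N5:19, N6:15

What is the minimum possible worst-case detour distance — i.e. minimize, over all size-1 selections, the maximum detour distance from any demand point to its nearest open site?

19

Open {H-α}.
  Farthest demand point is N2 at detour distance 19 (to H-α); all others are ≤ 19.
With {H-γ} the worst case is 19.
With {H-δ} the worst case is 19.
No size-1 selection achieves below 19.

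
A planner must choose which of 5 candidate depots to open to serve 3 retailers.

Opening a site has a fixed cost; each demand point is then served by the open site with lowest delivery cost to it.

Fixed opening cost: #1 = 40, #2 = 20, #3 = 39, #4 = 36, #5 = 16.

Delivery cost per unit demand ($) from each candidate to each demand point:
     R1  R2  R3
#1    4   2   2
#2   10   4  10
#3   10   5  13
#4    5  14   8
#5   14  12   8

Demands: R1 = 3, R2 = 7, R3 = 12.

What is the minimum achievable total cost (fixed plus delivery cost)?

Open {#1}: assign each demand point to its cheapest open site.
  R1→#1 3×4=12, R2→#1 7×2=14, R3→#1 12×2=24
  delivery cost 50, fixed 40 → total 90.
Compare {#1, #5}: delivery cost 50 + fixed 56 = 106.
Compare {#1, #2}: delivery cost 50 + fixed 60 = 110.
Compare {#1, #4}: delivery cost 50 + fixed 76 = 126.
All other subsets cost ≥ 106. Minimum total cost: 90.

90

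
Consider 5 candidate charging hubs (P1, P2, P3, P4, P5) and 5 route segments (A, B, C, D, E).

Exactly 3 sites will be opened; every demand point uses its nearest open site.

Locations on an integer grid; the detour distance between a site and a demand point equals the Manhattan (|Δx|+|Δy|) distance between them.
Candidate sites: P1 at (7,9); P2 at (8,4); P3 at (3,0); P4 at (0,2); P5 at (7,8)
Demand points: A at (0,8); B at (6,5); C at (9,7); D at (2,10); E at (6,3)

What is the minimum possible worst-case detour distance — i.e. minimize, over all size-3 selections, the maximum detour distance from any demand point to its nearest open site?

Open {P1, P2, P4}.
  Farthest demand point is A at detour distance 6 (to P4); all others are ≤ 6.
With {P1, P3, P4} the worst case is 6.
With {P1, P4, P5} the worst case is 6.
No size-3 selection achieves below 6.

6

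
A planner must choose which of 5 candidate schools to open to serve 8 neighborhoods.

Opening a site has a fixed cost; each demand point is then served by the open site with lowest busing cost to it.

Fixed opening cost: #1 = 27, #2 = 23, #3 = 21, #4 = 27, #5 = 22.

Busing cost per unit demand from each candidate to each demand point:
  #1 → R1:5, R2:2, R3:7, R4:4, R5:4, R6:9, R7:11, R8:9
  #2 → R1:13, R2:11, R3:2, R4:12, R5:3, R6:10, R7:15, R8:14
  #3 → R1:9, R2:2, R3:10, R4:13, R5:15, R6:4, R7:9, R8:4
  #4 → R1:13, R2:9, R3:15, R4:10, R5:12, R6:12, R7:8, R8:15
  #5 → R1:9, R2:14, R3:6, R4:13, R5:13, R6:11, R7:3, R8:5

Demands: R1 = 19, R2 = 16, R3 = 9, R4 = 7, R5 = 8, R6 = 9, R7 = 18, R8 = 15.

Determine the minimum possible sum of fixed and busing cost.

440

Open {#1, #2, #3, #5}: assign each demand point to its cheapest open site.
  R1→#1 19×5=95, R2→#1 16×2=32, R3→#2 9×2=18, R4→#1 7×4=28, R5→#2 8×3=24, R6→#3 9×4=36, R7→#5 18×3=54, R8→#3 15×4=60
  busing cost 347, fixed 93 → total 440.
Compare {#1, #3, #5}: busing cost 391 + fixed 70 = 461.
Compare {#1, #2, #3, #4, #5}: busing cost 347 + fixed 120 = 467.
Compare {#1, #2, #5}: busing cost 407 + fixed 72 = 479.
All other subsets cost ≥ 461. Minimum total cost: 440.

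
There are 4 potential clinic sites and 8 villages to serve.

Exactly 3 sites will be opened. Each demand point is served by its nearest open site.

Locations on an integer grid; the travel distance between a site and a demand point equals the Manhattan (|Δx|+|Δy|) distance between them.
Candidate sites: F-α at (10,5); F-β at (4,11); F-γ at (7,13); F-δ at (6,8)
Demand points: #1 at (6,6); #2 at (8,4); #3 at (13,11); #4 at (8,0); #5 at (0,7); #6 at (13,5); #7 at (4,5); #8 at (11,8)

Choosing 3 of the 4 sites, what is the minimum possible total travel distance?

39

Open {F-α, F-γ, F-δ}.
  #1→F-δ 2, #2→F-α 3, #3→F-γ 8, #4→F-α 7, #5→F-δ 7, #6→F-α 3, #7→F-δ 5, #8→F-α 4  ⇒ total 39.
Compare {F-α, F-β, F-δ}: total 40.
Compare {F-α, F-β, F-γ}: total 44.
No size-3 selection does better; minimum is 39.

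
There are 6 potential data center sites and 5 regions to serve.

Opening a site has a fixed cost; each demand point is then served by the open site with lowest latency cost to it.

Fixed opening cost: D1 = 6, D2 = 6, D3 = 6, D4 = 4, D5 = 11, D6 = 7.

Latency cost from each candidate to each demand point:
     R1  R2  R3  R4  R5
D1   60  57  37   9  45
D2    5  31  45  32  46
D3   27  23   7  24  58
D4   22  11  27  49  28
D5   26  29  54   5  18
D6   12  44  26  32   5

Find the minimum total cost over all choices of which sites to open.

Open {D1, D2, D3, D4, D6}: assign each demand point to its cheapest open site.
  R1→D2 5, R2→D4 11, R3→D3 7, R4→D1 9, R5→D6 5
  latency cost 37, fixed 29 → total 66.
Compare {D1, D3, D4, D6}: latency cost 44 + fixed 23 = 67.
Compare {D2, D3, D4, D5, D6}: latency cost 33 + fixed 34 = 67.
Compare {D3, D4, D5, D6}: latency cost 40 + fixed 28 = 68.
All other subsets cost ≥ 67. Minimum total cost: 66.

66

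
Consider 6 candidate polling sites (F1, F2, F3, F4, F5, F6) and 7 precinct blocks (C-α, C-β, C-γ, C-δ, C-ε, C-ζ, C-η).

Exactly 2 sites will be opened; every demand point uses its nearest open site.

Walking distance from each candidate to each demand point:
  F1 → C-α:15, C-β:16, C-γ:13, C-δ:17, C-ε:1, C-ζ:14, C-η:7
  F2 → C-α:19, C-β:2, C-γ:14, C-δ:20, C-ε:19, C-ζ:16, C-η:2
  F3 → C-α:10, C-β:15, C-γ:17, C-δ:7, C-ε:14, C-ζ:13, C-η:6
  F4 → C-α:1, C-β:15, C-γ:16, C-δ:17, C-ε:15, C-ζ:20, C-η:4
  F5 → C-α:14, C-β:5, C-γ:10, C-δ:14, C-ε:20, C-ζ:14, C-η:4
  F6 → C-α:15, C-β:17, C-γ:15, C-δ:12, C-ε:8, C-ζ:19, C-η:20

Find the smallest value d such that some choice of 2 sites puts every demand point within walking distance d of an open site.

14

Open {F1, F5}.
  Farthest demand point is C-α at walking distance 14 (to F5); all others are ≤ 14.
With {F2, F3} the worst case is 14.
With {F3, F5} the worst case is 14.
No size-2 selection achieves below 14.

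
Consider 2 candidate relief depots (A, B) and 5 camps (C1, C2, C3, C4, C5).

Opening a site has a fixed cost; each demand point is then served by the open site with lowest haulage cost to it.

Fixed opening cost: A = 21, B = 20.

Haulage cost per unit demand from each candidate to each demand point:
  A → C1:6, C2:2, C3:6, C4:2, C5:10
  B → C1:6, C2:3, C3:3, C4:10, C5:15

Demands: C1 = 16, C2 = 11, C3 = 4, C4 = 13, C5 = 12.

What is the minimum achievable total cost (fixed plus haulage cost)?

309

Open {A}: assign each demand point to its cheapest open site.
  C1→A 16×6=96, C2→A 11×2=22, C3→A 4×6=24, C4→A 13×2=26, C5→A 12×10=120
  haulage cost 288, fixed 21 → total 309.
Compare {A, B}: haulage cost 276 + fixed 41 = 317.
Compare {B}: haulage cost 451 + fixed 20 = 471.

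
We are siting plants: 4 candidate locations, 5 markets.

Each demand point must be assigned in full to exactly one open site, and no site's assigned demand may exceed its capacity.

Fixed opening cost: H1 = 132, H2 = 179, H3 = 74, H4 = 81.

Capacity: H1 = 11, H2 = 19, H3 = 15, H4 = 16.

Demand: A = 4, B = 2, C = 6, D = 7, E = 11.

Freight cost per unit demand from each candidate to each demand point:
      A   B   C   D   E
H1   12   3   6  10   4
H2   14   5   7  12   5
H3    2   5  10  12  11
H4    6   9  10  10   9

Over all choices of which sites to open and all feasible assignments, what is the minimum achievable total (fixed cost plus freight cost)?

Open {H3, H4}; cheapest assignment that respects the capacities:
  H3 (cap 15, load 15): B, C, D — cost 2×5 + 6×10 + 7×12 = 154
  H4 (cap 16, load 15): A, E — cost 4×6 + 11×9 = 123
  Shipping 277, fixed 155 → total 432.
  Any other capacity-feasible assignment to {H3, H4} ships for at least 277.
Compare {H2, H3}: its best feasible assignment gives total 452.
Compare {H2, H4}: its best feasible assignment gives total 461.
Every other set of open sites that can feasibly serve all demand totals ≥ 452 even under its best assignment. Minimum: 432.

432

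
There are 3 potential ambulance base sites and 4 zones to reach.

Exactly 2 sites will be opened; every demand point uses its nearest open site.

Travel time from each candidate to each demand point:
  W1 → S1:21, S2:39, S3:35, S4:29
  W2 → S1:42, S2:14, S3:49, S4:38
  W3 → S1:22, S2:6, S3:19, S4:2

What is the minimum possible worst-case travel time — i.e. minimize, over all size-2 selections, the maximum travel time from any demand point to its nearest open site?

21

Open {W1, W3}.
  Farthest demand point is S1 at travel time 21 (to W1); all others are ≤ 21.
With {W2, W3} the worst case is 22.
With {W1, W2} the worst case is 35.
No size-2 selection achieves below 21.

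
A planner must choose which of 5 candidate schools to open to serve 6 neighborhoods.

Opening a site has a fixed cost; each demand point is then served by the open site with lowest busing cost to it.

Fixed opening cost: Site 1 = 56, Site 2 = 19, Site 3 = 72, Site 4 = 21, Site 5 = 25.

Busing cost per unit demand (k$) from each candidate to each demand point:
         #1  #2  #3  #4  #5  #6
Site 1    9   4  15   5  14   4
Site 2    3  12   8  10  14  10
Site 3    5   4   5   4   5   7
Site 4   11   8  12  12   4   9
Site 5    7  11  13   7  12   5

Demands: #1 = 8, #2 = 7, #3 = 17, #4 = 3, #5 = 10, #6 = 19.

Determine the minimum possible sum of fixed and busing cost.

407

Open {Site 3, Site 5}: assign each demand point to its cheapest open site.
  #1→Site 3 8×5=40, #2→Site 3 7×4=28, #3→Site 3 17×5=85, #4→Site 3 3×4=12, #5→Site 3 10×5=50, #6→Site 5 19×5=95
  busing cost 310, fixed 97 → total 407.
Compare {Site 2, Site 3, Site 5}: busing cost 294 + fixed 116 = 410.
Compare {Site 1, Site 2, Site 4}: busing cost 319 + fixed 96 = 415.
Compare {Site 3, Site 4, Site 5}: busing cost 300 + fixed 118 = 418.
All other subsets cost ≥ 410. Minimum total cost: 407.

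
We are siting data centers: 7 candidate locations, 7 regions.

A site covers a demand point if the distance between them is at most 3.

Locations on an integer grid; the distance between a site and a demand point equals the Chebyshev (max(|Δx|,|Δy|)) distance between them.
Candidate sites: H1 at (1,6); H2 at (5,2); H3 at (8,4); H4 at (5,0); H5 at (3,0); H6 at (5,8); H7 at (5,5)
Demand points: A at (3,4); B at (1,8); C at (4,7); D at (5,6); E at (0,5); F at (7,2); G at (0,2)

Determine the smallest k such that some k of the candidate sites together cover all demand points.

3

Coverage sets (demand points within 3 of each site):
  H1: {A, B, C, E}
  H2: {A, F}
  H3: {D, F}
  H4: {F}
  H5: {G}
  H6: {C, D}
  H7: {A, C, D, F}
No 2 sites suffice: every size-2 union leaves at least one demand point uncovered.
But {H1, H3, H5} covers everything, so the minimum is 3.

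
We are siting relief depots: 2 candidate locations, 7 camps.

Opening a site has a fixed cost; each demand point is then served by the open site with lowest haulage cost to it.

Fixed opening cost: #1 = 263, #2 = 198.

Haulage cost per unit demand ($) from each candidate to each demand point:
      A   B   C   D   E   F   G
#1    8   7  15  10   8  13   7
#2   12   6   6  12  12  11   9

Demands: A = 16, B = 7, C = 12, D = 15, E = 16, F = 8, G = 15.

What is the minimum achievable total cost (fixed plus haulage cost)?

1099

Open {#2}: assign each demand point to its cheapest open site.
  A→#2 16×12=192, B→#2 7×6=42, C→#2 12×6=72, D→#2 15×12=180, E→#2 16×12=192, F→#2 8×11=88, G→#2 15×9=135
  haulage cost 901, fixed 198 → total 1099.
Compare {#1}: haulage cost 844 + fixed 263 = 1107.
Compare {#1, #2}: haulage cost 713 + fixed 461 = 1174.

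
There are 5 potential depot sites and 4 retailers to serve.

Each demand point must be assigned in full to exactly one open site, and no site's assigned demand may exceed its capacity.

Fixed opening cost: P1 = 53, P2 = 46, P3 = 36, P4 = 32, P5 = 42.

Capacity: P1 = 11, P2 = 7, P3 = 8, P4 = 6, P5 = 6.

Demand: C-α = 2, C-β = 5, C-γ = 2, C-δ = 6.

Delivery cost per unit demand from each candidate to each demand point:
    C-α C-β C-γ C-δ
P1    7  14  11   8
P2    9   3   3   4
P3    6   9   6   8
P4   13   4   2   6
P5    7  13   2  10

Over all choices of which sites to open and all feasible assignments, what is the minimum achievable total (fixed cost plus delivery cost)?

Open {P2, P3}; cheapest assignment that respects the capacities:
  P2 (cap 7, load 7): C-β, C-γ — cost 5×3 + 2×3 = 21
  P3 (cap 8, load 8): C-α, C-δ — cost 2×6 + 6×8 = 60
  Shipping 81, fixed 82 → total 163.
  Any other capacity-feasible assignment to {P2, P3} ships for at least 81.
Compare {P1, P2}: its best feasible assignment gives total 182.
Compare {P2, P3, P4}: its best feasible assignment gives total 182.
Every other set of open sites that can feasibly serve all demand totals ≥ 182 even under its best assignment. Minimum: 163.

163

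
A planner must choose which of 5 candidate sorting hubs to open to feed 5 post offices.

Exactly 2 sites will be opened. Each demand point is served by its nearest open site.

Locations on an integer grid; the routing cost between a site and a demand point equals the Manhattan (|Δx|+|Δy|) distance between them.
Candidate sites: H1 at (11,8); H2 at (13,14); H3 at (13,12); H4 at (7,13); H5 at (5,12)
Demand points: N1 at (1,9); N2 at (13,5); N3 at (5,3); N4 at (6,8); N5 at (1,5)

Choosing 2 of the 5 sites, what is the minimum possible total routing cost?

37

Open {H1, H5}.
  N1→H5 7, N2→H1 5, N3→H5 9, N4→H1 5, N5→H5 11  ⇒ total 37.
Compare {H3, H5}: total 39.
Compare {H2, H5}: total 41.
No size-2 selection does better; minimum is 37.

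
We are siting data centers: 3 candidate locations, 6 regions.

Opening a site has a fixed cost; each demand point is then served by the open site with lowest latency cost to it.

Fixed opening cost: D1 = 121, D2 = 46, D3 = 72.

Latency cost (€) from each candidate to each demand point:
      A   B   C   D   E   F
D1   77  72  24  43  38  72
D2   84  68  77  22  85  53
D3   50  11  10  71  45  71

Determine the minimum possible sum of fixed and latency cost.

Open {D2, D3}: assign each demand point to its cheapest open site.
  A→D3 50, B→D3 11, C→D3 10, D→D2 22, E→D3 45, F→D2 53
  latency cost 191, fixed 118 → total 309.
Compare {D3}: latency cost 258 + fixed 72 = 330.
Compare {D1, D3}: latency cost 223 + fixed 193 = 416.
Compare {D1, D2, D3}: latency cost 184 + fixed 239 = 423.
All other subsets cost ≥ 330. Minimum total cost: 309.

309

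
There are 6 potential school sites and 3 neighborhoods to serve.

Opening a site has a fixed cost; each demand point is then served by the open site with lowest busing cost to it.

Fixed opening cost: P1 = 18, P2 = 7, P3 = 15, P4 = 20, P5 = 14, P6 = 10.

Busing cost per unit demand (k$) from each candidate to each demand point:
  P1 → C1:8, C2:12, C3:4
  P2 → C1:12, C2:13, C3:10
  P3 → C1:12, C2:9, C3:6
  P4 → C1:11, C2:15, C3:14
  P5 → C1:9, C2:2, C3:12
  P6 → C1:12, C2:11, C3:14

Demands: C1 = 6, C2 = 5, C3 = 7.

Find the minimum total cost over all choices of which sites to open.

118

Open {P1, P5}: assign each demand point to its cheapest open site.
  C1→P1 6×8=48, C2→P5 5×2=10, C3→P1 7×4=28
  busing cost 86, fixed 32 → total 118.
Compare {P1, P2, P5}: busing cost 86 + fixed 39 = 125.
Compare {P1, P5, P6}: busing cost 86 + fixed 42 = 128.
Compare {P1, P3, P5}: busing cost 86 + fixed 47 = 133.
All other subsets cost ≥ 125. Minimum total cost: 118.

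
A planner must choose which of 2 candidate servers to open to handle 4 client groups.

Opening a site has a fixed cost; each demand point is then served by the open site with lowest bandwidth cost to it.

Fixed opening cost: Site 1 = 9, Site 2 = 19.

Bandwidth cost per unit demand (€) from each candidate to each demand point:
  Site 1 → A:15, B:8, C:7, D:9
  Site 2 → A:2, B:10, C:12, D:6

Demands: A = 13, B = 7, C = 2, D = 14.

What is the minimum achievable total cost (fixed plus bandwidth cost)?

Open {Site 1, Site 2}: assign each demand point to its cheapest open site.
  A→Site 2 13×2=26, B→Site 1 7×8=56, C→Site 1 2×7=14, D→Site 2 14×6=84
  bandwidth cost 180, fixed 28 → total 208.
Compare {Site 2}: bandwidth cost 204 + fixed 19 = 223.
Compare {Site 1}: bandwidth cost 391 + fixed 9 = 400.

208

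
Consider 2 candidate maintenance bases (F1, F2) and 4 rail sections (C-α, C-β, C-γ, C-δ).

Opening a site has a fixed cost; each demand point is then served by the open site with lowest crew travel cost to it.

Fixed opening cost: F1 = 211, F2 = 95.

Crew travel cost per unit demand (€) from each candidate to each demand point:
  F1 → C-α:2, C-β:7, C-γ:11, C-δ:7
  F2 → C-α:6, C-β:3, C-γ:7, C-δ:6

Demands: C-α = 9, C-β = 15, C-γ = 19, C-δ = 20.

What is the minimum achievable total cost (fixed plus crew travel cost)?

447

Open {F2}: assign each demand point to its cheapest open site.
  C-α→F2 9×6=54, C-β→F2 15×3=45, C-γ→F2 19×7=133, C-δ→F2 20×6=120
  crew travel cost 352, fixed 95 → total 447.
Compare {F1, F2}: crew travel cost 316 + fixed 306 = 622.
Compare {F1}: crew travel cost 472 + fixed 211 = 683.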